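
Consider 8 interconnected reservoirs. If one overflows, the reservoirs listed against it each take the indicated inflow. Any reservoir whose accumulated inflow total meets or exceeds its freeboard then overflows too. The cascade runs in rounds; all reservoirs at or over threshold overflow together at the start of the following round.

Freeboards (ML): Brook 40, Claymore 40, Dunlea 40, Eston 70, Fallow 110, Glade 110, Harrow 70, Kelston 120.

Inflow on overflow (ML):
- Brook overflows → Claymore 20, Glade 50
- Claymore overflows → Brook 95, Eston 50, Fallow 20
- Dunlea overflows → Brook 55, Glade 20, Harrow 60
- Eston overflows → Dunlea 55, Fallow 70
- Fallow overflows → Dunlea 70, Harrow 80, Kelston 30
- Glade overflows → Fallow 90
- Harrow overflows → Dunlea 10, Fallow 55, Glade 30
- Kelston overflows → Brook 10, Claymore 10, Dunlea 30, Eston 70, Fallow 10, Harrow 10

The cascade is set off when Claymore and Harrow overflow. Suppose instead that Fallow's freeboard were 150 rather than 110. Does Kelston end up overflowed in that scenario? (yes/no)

no

With Fallow's freeboard at 150:
Round 1 — Claymore, Harrow overflow (initial).
  Brook: +95 → 95 ≥ 40
  Dunlea: +10 → 10 < 40
  Eston: +50 → 50 < 70
  Fallow: +20+55 → 75 < 150
  Glade: +30 → 30 < 110
Round 2 — Brook overflows.
  Glade: +50 → 80 < 110
No further overflows.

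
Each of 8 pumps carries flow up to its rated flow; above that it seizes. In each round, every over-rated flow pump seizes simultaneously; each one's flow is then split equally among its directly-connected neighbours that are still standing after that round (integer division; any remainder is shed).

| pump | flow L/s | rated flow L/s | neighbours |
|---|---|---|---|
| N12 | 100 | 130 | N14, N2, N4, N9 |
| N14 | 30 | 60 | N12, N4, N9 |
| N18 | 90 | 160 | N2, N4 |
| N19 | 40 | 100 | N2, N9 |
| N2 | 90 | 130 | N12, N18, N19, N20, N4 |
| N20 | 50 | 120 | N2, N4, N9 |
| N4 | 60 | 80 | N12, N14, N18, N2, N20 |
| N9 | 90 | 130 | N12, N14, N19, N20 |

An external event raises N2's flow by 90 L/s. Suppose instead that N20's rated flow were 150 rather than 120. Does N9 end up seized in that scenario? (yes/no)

yes

With N20's rated flow at 150:
Round 1 — N2 at 180 > 130. N2 seizes.
  N2 sheds 180 L/s to N12, N18, N19, N20, N4: 36 each.
    N12: 100+36 = 136 > 130
    N18: 90+36 = 126 ≤ 160
    N19: 40+36 = 76 ≤ 100
    N20: 50+36 = 86 ≤ 150
    N4: 60+36 = 96 > 80
Round 2 — N12, N4 seize.
  N12 sheds 136 L/s to N14, N9: 68 each.
    N14: 30+68 = 98 > 60
    N9: 90+68 = 158 > 130
  N4 sheds 96 L/s to N14, N18, N20: 32 each.
    N14: 98+32 = 130 > 60
    N18: 126+32 = 158 ≤ 160
    N20: 86+32 = 118 ≤ 150
Round 3 — N14, N9 seize.
  N14 sheds 130 L/s: no online neighbours, lost.
  N9 sheds 158 L/s to N19, N20: 79 each.
    N19: 76+79 = 155 > 100
    N20: 118+79 = 197 > 150
Round 4 — N19, N20 seize.
  N19 sheds 155 L/s: no online neighbours, lost.
  N20 sheds 197 L/s: no online neighbours, lost.
No further seizures.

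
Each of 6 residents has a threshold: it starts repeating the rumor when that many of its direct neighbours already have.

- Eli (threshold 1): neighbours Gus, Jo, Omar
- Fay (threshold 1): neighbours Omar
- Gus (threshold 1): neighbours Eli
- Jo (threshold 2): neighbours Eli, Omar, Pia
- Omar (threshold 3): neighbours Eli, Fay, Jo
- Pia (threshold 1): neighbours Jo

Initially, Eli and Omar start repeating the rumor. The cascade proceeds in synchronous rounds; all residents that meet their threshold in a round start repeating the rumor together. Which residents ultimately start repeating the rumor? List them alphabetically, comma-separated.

Eli, Fay, Gus, Jo, Omar, Pia

Round 1 — Eli, Omar start repeating the rumor (initial).
Round 2 — checking thresholds:
  Fay: 1 of 1 neighbours ≥ 1, starts repeating the rumor.
  Gus: 1 of 1 neighbours ≥ 1, starts repeating the rumor.
  Jo: 2 of 3 neighbours ≥ 2, starts repeating the rumor.
Round 3 — checking thresholds:
  Pia: 1 of 1 neighbours ≥ 1, starts repeating the rumor.
Round 4 — no new spreads; cascade stops.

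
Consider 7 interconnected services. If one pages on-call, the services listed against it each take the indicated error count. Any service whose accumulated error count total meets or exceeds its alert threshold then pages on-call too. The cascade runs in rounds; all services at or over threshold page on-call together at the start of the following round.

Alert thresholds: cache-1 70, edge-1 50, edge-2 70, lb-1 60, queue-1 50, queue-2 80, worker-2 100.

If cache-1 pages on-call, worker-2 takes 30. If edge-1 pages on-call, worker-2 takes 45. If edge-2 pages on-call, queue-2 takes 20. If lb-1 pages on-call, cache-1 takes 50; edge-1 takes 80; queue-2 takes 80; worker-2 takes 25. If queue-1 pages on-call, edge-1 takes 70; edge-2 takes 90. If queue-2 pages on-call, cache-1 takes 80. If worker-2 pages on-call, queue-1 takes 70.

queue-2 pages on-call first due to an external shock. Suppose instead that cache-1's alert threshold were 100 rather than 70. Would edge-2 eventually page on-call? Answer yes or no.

With cache-1's alert threshold at 100:
Round 1 — queue-2 pages on-call (initial).
  cache-1: +80 → 80 < 100
No further pages.

no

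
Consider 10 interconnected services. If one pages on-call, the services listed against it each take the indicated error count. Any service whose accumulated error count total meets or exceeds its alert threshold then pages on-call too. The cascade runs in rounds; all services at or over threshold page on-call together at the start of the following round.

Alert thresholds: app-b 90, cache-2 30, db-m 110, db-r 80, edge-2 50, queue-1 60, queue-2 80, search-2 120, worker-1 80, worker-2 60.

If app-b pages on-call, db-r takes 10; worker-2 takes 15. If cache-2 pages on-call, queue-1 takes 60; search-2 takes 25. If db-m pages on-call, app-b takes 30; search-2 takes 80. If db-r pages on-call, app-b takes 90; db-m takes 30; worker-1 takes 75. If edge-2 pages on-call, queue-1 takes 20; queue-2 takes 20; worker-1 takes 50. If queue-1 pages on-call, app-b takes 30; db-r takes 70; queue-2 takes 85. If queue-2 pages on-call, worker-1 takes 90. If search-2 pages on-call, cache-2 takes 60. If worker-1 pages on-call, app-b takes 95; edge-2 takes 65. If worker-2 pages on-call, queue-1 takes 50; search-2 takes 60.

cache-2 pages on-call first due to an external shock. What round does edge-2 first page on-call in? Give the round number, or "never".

Round 1 — cache-2 pages on-call (initial).
  queue-1: +60 → 60 ≥ 60
  search-2: +25 → 25 < 120
Round 2 — queue-1 pages on-call.
  app-b: +30 → 30 < 90
  db-r: +70 → 70 < 80
  queue-2: +85 → 85 ≥ 80
Round 3 — queue-2 pages on-call.
  worker-1: +90 → 90 ≥ 80
Round 4 — worker-1 pages on-call.
  app-b: +95 → 125 ≥ 90
  edge-2: +65 → 65 ≥ 50
Round 5 — app-b, edge-2 page on-call.
  db-r: +10 → 80 ≥ 80
  worker-2: +15 → 15 < 60
Round 6 — db-r pages on-call.
  db-m: +30 → 30 < 110
No further pages.

5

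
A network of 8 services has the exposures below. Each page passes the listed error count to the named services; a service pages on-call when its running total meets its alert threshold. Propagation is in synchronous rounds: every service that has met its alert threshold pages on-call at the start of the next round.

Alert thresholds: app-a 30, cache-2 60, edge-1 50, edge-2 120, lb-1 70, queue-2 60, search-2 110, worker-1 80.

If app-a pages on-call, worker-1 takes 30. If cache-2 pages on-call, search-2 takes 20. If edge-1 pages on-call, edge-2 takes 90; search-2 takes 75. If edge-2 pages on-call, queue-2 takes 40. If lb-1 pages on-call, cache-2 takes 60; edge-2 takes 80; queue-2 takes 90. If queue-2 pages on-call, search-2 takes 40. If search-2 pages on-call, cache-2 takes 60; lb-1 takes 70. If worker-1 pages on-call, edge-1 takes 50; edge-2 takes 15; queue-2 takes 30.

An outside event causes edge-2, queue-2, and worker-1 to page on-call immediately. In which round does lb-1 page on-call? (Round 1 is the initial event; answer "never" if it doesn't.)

4

Round 1 — edge-2, queue-2, worker-1 page on-call (initial).
  edge-1: +50 → 50 ≥ 50
  search-2: +40 → 40 < 110
Round 2 — edge-1 pages on-call.
  search-2: +75 → 115 ≥ 110
Round 3 — search-2 pages on-call.
  cache-2: +60 → 60 ≥ 60
  lb-1: +70 → 70 ≥ 70
Round 4 — cache-2, lb-1 page on-call.
No further pages.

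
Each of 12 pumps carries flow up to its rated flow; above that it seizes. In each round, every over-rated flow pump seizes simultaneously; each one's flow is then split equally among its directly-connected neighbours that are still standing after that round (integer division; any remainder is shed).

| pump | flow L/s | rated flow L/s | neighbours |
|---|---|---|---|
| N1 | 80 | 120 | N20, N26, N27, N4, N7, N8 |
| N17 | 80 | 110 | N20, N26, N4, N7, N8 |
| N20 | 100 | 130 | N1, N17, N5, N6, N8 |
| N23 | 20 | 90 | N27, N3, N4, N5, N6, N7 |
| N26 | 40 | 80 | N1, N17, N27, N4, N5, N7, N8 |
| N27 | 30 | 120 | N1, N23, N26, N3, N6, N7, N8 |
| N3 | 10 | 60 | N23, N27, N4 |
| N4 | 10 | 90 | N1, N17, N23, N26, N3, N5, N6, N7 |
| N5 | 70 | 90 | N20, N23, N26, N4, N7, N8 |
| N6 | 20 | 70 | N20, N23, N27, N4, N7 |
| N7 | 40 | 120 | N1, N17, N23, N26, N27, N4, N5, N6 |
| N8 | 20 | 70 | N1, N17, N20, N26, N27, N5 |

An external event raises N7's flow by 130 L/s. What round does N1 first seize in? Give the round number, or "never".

Round 1 — N7 at 170 > 120. N7 seizes.
  N7 sheds 170 L/s to N1, N17, N23, N26, N27, N4, N5, N6: 21 each (2 lost).
    N1: 80+21 = 101 ≤ 120
    N17: 80+21 = 101 ≤ 110
    N23: 20+21 = 41 ≤ 90
    N26: 40+21 = 61 ≤ 80
    N27: 30+21 = 51 ≤ 120
    N4: 10+21 = 31 ≤ 90
    N5: 70+21 = 91 > 90
    N6: 20+21 = 41 ≤ 70
Round 2 — N5 seizes.
  N5 sheds 91 L/s to N20, N23, N26, N4, N8: 18 each (1 lost).
    N20: 100+18 = 118 ≤ 130
    N23: 41+18 = 59 ≤ 90
    N26: 61+18 = 79 ≤ 80
    N4: 31+18 = 49 ≤ 90
    N8: 20+18 = 38 ≤ 70
No further seizures.

never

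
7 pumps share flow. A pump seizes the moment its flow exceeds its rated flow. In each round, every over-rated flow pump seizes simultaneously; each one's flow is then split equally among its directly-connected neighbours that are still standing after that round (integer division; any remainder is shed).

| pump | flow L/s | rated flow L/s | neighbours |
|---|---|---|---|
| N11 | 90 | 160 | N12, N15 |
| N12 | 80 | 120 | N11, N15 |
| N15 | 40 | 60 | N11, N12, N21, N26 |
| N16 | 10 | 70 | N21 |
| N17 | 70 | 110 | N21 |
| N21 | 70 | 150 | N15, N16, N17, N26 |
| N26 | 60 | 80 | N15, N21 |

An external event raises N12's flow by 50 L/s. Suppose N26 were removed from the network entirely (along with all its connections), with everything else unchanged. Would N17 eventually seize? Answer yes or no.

no

With N26 removed:
Round 1 — N12 at 130 > 120. N12 seizes.
  N12 sheds 130 L/s to N11, N15: 65 each.
    N11: 90+65 = 155 ≤ 160
    N15: 40+65 = 105 > 60
Round 2 — N15 seizes.
  N15 sheds 105 L/s to N11, N21: 52 each (1 lost).
    N11: 155+52 = 207 > 160
    N21: 70+52 = 122 ≤ 150
Round 3 — N11 seizes.
  N11 sheds 207 L/s: no online neighbours, lost.
No further seizures.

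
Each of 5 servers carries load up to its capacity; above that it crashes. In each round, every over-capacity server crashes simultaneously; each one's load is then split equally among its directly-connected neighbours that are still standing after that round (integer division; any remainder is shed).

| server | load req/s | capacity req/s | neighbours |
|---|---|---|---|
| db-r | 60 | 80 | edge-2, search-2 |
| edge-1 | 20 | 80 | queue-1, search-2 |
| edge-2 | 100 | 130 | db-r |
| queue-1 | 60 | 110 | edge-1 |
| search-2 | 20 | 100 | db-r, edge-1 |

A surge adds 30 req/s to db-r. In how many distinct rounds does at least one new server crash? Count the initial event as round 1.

2

Round 1 — db-r at 90 > 80. db-r crashes.
  db-r sheds 90 req/s to edge-2, search-2: 45 each.
    edge-2: 100+45 = 145 > 130
    search-2: 20+45 = 65 ≤ 100
Round 2 — edge-2 crashes.
  edge-2 sheds 145 req/s: no online neighbours, lost.
No further crashes.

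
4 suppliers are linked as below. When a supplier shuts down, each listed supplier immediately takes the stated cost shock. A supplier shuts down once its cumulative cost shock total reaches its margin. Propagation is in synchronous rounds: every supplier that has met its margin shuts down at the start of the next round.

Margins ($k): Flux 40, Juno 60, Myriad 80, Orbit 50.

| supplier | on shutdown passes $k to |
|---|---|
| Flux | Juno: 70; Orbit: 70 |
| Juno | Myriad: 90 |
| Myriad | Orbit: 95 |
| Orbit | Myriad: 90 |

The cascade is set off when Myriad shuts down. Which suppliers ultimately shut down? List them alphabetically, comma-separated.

Myriad, Orbit

Round 1 — Myriad shuts down (initial).
  Orbit: +95 → 95 ≥ 50
Round 2 — Orbit shuts down.
No further shutdowns.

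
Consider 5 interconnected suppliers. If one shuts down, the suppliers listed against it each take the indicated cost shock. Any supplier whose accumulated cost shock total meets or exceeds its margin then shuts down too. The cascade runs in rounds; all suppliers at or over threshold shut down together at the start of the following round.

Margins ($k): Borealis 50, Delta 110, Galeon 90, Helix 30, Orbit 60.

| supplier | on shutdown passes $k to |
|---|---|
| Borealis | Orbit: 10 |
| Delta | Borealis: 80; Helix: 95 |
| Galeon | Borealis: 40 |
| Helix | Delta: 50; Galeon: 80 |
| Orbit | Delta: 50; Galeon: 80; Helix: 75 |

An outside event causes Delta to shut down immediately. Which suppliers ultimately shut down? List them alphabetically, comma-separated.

Round 1 — Delta shuts down (initial).
  Borealis: +80 → 80 ≥ 50
  Helix: +95 → 95 ≥ 30
Round 2 — Borealis, Helix shut down.
  Galeon: +80 → 80 < 90
  Orbit: +10 → 10 < 60
No further shutdowns.

Borealis, Delta, Helix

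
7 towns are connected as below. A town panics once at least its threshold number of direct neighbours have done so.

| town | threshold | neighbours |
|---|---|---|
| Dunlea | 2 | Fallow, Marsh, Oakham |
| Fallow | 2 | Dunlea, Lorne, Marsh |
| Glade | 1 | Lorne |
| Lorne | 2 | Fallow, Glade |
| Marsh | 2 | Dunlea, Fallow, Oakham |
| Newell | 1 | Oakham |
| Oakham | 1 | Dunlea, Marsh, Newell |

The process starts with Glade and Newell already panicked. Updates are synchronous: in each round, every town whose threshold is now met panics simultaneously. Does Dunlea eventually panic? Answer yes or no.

no

Round 1 — Glade, Newell panic (initial).
Round 2 — checking thresholds:
  Lorne: 1 of 2 neighbours < 2, not yet.
  Oakham: 1 of 3 neighbours ≥ 1, panics.
Round 3 — no new panics; cascade stops.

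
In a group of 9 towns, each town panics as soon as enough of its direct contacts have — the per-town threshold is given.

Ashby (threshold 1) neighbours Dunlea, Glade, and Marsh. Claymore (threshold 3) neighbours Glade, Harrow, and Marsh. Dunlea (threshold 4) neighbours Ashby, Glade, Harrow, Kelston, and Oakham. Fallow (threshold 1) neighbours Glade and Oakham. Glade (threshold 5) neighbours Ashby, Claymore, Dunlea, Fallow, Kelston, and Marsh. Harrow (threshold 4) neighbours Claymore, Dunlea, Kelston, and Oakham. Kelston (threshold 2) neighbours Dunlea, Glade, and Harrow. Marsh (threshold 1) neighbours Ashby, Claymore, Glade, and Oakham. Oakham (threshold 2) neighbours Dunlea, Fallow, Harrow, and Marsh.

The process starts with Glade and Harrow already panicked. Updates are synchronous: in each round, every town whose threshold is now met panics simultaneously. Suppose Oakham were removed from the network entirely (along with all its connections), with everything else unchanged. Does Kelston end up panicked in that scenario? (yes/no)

yes

With Oakham removed:
Round 1 — Glade, Harrow panic (initial).
Round 2 — checking thresholds:
  Ashby: 1 of 3 neighbours ≥ 1, panics.
  Claymore: 2 of 3 neighbours < 3, below threshold.
  Dunlea: 2 of 4 neighbours < 4, below threshold.
  Fallow: 1 of 1 neighbours ≥ 1, panics.
  Kelston: 2 of 3 neighbours ≥ 2, panics.
  Marsh: 1 of 3 neighbours ≥ 1, panics.
Round 3 — checking thresholds:
  Claymore: 3 of 3 neighbours ≥ 3, panics.
  Dunlea: 4 of 4 neighbours ≥ 4, panics.
Round 4 — no new panics; cascade stops.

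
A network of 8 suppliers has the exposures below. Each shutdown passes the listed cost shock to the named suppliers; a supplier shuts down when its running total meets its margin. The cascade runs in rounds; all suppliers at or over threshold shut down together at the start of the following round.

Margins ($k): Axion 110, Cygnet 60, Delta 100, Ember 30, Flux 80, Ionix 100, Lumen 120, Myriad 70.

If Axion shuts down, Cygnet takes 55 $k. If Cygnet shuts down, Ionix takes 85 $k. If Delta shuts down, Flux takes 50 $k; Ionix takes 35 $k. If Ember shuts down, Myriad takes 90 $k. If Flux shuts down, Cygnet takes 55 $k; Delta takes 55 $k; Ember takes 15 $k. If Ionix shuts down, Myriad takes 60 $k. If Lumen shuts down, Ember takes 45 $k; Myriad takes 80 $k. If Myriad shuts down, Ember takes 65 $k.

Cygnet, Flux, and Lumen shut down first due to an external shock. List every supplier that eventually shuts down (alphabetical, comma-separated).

Cygnet, Ember, Flux, Lumen, Myriad

Round 1 — Cygnet, Flux, Lumen shut down (initial).
  Delta: +55 → 55 < 100
  Ember: +15+45 → 60 ≥ 30
  Ionix: +85 → 85 < 100
  Myriad: +80 → 80 ≥ 70
Round 2 — Ember, Myriad shut down.
No further shutdowns.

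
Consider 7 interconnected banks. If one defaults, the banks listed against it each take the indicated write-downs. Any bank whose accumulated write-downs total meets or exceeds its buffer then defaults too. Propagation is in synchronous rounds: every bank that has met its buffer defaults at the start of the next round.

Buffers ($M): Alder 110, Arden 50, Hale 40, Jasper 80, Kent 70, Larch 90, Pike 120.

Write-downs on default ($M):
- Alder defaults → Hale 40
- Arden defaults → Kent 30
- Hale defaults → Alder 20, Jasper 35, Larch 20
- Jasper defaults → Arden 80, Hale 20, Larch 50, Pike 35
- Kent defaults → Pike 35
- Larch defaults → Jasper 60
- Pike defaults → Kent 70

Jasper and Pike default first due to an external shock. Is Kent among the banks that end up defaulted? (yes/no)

yes

Round 1 — Jasper, Pike default (initial).
  Arden: +80 → 80 ≥ 50
  Hale: +20 → 20 < 40
  Kent: +70 → 70 ≥ 70
  Larch: +50 → 50 < 90
Round 2 — Arden, Kent default.
No further defaults.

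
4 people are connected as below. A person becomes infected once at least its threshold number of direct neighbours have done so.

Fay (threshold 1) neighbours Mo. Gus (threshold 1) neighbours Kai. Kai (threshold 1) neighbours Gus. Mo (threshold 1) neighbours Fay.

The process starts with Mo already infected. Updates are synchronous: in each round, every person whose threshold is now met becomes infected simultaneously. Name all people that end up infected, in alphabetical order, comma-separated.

Fay, Mo

Round 1 — Mo becomes infected (initial).
Round 2 — checking thresholds:
  Fay: 1 of 1 neighbours ≥ 1, becomes infected.
Round 3 — no new infections; cascade stops.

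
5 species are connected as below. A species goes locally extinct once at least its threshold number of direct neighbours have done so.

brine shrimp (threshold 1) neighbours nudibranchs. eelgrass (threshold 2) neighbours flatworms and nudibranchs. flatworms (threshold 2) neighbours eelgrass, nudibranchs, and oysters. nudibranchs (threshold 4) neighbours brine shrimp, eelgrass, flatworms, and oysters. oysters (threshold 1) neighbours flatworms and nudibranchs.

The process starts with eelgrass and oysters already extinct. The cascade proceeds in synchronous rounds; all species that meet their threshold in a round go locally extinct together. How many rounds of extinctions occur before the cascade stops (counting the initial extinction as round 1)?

2

Round 1 — eelgrass, oysters go locally extinct (initial).
Round 2 — checking thresholds:
  flatworms: 2 of 3 neighbours ≥ 2, goes locally extinct.
  nudibranchs: 2 of 4 neighbours < 4, below threshold.
Round 3 — no new extinctions; cascade stops.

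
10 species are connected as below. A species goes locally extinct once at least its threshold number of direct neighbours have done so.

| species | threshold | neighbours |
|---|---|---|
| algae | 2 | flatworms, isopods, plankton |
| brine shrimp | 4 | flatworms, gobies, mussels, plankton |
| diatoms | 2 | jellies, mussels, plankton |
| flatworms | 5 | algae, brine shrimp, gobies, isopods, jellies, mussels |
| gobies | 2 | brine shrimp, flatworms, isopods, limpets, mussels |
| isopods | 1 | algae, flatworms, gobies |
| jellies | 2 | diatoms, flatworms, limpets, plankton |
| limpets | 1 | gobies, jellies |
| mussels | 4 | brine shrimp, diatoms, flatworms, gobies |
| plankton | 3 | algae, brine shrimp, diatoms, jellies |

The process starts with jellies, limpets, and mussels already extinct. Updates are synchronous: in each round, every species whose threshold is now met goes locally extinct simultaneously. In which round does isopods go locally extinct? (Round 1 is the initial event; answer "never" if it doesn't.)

Round 1 — jellies, limpets, mussels go locally extinct (initial).
Round 2 — checking thresholds:
  brine shrimp: 1 of 4 neighbours < 4, not yet.
  diatoms: 2 of 3 neighbours ≥ 2, goes locally extinct.
  flatworms: 2 of 6 neighbours < 5, not yet.
  gobies: 2 of 5 neighbours ≥ 2, goes locally extinct.
  plankton: 1 of 4 neighbours < 3, not yet.
Round 3 — checking thresholds:
  brine shrimp: 2 of 4 neighbours < 4, not yet.
  flatworms: 3 of 6 neighbours < 5, not yet.
  isopods: 1 of 3 neighbours ≥ 1, goes locally extinct.
  plankton: 2 of 4 neighbours < 3, not yet.
Round 4 — no new extinctions; cascade stops.

3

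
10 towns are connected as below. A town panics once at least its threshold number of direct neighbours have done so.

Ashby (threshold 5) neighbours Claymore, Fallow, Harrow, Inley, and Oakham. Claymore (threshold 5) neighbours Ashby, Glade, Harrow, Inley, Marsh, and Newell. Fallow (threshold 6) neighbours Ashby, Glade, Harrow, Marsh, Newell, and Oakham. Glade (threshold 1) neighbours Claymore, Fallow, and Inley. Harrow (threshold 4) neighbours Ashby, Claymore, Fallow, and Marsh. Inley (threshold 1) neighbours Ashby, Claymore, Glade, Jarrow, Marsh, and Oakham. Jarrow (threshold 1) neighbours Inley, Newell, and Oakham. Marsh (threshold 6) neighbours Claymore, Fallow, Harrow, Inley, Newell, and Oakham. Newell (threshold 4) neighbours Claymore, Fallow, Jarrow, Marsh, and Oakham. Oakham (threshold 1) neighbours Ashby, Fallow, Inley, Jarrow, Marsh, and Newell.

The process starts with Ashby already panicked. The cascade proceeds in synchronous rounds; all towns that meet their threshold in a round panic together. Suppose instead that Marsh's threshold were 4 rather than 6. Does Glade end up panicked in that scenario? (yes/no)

With Marsh's threshold at 4:
Round 1 — Ashby panics (initial).
Round 2 — checking thresholds:
  Claymore: 1 of 6 neighbours < 5, not yet.
  Fallow: 1 of 6 neighbours < 6, not yet.
  Harrow: 1 of 4 neighbours < 4, not yet.
  Inley: 1 of 6 neighbours ≥ 1, panics.
  Oakham: 1 of 6 neighbours ≥ 1, panics.
Round 3 — checking thresholds:
  Claymore: 2 of 6 neighbours < 5, not yet.
  Fallow: 2 of 6 neighbours < 6, not yet.
  Glade: 1 of 3 neighbours ≥ 1, panics.
  Harrow: 1 of 4 neighbours < 4, not yet.
  Jarrow: 2 of 3 neighbours ≥ 1, panics.
  Marsh: 2 of 6 neighbours < 4, not yet.
  Newell: 1 of 5 neighbours < 4, not yet.
Round 4 — no new panics; cascade stops.

yes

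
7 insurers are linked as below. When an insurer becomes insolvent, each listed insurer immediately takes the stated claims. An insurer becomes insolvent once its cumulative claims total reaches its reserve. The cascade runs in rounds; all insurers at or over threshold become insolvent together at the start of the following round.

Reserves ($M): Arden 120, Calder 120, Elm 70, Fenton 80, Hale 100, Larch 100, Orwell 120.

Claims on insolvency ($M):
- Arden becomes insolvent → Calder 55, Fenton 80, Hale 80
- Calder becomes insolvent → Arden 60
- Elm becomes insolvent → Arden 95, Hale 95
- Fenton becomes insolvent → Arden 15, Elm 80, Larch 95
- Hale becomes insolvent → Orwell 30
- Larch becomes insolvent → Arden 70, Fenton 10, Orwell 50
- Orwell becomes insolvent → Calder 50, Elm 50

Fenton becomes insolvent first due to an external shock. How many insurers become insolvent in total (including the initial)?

Round 1 — Fenton becomes insolvent (initial).
  Arden: +15 → 15 < 120
  Elm: +80 → 80 ≥ 70
  Larch: +95 → 95 < 100
Round 2 — Elm becomes insolvent.
  Arden: +95 → 110 < 120
  Hale: +95 → 95 < 100
No further insolvencies.

2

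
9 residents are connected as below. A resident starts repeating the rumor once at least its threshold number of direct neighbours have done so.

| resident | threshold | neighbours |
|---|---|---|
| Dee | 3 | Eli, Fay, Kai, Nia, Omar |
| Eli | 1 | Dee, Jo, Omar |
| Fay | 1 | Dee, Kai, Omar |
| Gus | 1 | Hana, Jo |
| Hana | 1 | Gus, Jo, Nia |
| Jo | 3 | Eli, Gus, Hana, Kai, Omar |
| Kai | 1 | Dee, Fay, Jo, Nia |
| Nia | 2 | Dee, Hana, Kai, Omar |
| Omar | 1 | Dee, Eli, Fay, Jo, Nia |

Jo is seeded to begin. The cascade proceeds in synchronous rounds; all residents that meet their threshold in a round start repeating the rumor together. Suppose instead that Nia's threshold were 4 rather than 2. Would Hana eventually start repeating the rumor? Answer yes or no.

With Nia's threshold at 4:
Round 1 — Jo starts repeating the rumor (initial).
Round 2 — checking thresholds:
  Eli: 1 of 3 neighbours ≥ 1, starts repeating the rumor.
  Gus: 1 of 2 neighbours ≥ 1, starts repeating the rumor.
  Hana: 1 of 3 neighbours ≥ 1, starts repeating the rumor.
  Kai: 1 of 4 neighbours ≥ 1, starts repeating the rumor.
  Omar: 1 of 5 neighbours ≥ 1, starts repeating the rumor.
Round 3 — checking thresholds:
  Dee: 3 of 5 neighbours ≥ 3, starts repeating the rumor.
  Fay: 2 of 3 neighbours ≥ 1, starts repeating the rumor.
  Nia: 3 of 4 neighbours < 4, not yet.
Round 4 — checking thresholds:
  Nia: 4 of 4 neighbours ≥ 4, starts repeating the rumor.
Round 5 — no new spreads; cascade stops.

yes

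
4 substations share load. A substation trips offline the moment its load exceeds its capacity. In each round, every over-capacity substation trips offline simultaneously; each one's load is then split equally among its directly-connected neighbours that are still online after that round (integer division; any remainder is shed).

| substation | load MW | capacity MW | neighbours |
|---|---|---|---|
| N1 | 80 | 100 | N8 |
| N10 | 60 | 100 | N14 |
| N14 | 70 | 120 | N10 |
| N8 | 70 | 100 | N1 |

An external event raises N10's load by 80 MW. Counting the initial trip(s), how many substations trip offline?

Round 1 — N10 at 140 > 100. N10 trips offline.
  N10 sheds 140 MW to N14: 140 each.
    N14: 70+140 = 210 > 120
Round 2 — N14 trips offline.
  N14 sheds 210 MW: no online neighbours, lost.
No further trips.

2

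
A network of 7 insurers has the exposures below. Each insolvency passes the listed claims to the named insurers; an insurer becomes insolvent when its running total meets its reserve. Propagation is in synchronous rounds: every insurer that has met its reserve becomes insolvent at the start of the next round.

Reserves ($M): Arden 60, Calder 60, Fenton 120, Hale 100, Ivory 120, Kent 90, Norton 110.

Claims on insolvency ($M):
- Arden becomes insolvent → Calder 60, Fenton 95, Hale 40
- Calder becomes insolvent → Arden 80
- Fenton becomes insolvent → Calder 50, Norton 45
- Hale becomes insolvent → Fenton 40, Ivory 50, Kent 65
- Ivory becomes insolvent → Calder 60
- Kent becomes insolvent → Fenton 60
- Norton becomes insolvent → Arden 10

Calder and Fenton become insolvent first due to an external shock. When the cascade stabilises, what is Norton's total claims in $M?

45

Round 1 — Calder, Fenton become insolvent (initial).
  Arden: +80 → 80 ≥ 60
  Norton: +45 → 45 < 110
Round 2 — Arden becomes insolvent.
  Hale: +40 → 40 < 100
No further insolvencies.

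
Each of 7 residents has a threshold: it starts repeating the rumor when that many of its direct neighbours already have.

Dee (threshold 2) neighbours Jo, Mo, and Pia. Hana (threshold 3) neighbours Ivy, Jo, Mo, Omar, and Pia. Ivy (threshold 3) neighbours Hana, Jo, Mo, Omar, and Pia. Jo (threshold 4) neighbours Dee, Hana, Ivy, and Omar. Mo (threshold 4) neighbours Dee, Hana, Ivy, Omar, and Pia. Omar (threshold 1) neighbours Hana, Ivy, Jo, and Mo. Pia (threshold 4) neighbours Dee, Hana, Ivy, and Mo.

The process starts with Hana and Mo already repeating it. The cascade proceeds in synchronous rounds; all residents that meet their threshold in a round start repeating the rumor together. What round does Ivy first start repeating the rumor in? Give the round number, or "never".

Round 1 — Hana, Mo start repeating the rumor (initial).
Round 2 — checking thresholds:
  Dee: 1 of 3 neighbours < 2, holds.
  Ivy: 2 of 5 neighbours < 3, holds.
  Jo: 1 of 4 neighbours < 4, holds.
  Omar: 2 of 4 neighbours ≥ 1, starts repeating the rumor.
  Pia: 2 of 4 neighbours < 4, holds.
Round 3 — checking thresholds:
  Dee: 1 of 3 neighbours < 2, holds.
  Ivy: 3 of 5 neighbours ≥ 3, starts repeating the rumor.
  Jo: 2 of 4 neighbours < 4, holds.
  Pia: 2 of 4 neighbours < 4, holds.
Round 4 — no new spreads; cascade stops.

3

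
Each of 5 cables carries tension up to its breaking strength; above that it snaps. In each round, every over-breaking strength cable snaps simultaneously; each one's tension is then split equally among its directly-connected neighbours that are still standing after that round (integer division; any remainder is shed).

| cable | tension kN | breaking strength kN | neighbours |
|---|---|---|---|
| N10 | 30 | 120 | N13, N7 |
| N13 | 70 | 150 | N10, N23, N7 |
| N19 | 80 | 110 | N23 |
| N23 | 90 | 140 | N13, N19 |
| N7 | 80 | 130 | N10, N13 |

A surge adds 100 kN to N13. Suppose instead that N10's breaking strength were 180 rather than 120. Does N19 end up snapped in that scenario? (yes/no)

yes

With N10's breaking strength at 180:
Round 1 — N13 at 170 > 150. N13 snaps.
  N13 sheds 170 kN to N10, N23, N7: 56 each (2 lost).
    N10: 30+56 = 86 ≤ 180
    N23: 90+56 = 146 > 140
    N7: 80+56 = 136 > 130
Round 2 — N23, N7 snap.
  N23 sheds 146 kN to N19: 146 each.
    N19: 80+146 = 226 > 110
  N7 sheds 136 kN to N10: 136 each.
    N10: 86+136 = 222 > 180
Round 3 — N10, N19 snap.
  N10 sheds 222 kN: no online neighbours, lost.
  N19 sheds 226 kN: no online neighbours, lost.
No further breaks.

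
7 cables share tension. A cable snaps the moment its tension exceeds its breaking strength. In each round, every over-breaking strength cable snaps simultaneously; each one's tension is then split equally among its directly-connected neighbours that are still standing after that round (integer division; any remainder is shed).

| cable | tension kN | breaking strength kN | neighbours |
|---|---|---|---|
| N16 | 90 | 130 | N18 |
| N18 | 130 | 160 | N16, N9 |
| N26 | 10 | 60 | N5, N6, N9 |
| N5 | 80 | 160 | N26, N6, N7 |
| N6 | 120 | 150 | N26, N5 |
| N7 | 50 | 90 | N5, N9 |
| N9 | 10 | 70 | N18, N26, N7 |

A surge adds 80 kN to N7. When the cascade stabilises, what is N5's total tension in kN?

145

Round 1 — N7 at 130 > 90. N7 snaps.
  N7 sheds 130 kN to N5, N9: 65 each.
    N5: 80+65 = 145 ≤ 160
    N9: 10+65 = 75 > 70
Round 2 — N9 snaps.
  N9 sheds 75 kN to N18, N26: 37 each (1 lost).
    N18: 130+37 = 167 > 160
    N26: 10+37 = 47 ≤ 60
Round 3 — N18 snaps.
  N18 sheds 167 kN to N16: 167 each.
    N16: 90+167 = 257 > 130
Round 4 — N16 snaps.
  N16 sheds 257 kN: no online neighbours, lost.
No further breaks.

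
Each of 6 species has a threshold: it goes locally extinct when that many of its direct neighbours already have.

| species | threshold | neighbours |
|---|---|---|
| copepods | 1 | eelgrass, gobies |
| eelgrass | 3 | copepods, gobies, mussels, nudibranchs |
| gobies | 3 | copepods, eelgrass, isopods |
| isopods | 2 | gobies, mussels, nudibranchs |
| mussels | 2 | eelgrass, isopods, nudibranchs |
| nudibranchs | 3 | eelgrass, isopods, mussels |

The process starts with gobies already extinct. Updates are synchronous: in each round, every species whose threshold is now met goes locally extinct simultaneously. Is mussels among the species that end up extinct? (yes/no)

Round 1 — gobies goes locally extinct (initial).
Round 2 — checking thresholds:
  copepods: 1 of 2 neighbours ≥ 1, goes locally extinct.
  eelgrass: 1 of 4 neighbours < 3, below threshold.
  isopods: 1 of 3 neighbours < 2, below threshold.
Round 3 — no new extinctions; cascade stops.

no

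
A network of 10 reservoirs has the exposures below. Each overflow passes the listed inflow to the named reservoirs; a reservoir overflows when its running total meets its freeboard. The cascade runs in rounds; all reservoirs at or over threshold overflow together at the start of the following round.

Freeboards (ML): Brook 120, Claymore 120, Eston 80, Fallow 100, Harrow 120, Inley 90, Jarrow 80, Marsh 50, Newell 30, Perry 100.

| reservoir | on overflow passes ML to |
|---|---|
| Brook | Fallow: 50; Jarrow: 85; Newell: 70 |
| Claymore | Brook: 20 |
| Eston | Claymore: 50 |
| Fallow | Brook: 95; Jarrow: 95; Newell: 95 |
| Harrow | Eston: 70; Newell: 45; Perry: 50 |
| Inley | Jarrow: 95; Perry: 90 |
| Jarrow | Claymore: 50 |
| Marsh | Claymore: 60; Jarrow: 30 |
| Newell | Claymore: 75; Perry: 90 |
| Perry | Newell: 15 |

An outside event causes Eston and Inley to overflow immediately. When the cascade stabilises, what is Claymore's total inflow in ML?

100

Round 1 — Eston, Inley overflow (initial).
  Claymore: +50 → 50 < 120
  Jarrow: +95 → 95 ≥ 80
  Perry: +90 → 90 < 100
Round 2 — Jarrow overflows.
  Claymore: +50 → 100 < 120
No further overflows.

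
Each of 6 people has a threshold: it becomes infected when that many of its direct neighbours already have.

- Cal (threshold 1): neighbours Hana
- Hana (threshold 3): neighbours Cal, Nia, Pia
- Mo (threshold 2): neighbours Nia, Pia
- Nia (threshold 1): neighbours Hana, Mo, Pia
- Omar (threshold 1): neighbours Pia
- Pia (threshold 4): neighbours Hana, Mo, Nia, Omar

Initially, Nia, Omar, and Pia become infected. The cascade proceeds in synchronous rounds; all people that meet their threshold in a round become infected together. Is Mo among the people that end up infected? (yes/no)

yes

Round 1 — Nia, Omar, Pia become infected (initial).
Round 2 — checking thresholds:
  Hana: 2 of 3 neighbours < 3, not yet.
  Mo: 2 of 2 neighbours ≥ 2, becomes infected.
Round 3 — no new infections; cascade stops.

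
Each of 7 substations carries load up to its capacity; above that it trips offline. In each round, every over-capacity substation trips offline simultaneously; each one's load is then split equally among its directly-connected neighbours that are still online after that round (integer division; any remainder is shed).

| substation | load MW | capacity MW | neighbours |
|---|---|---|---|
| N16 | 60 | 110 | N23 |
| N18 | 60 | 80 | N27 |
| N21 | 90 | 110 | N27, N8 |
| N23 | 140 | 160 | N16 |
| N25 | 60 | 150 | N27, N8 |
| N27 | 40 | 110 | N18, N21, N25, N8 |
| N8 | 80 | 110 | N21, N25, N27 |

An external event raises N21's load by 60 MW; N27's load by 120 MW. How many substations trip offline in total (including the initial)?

5

Round 1 — N21 at 150 > 110; N27 at 160 > 110. N21, N27 trip offline.
  N21 sheds 150 MW to N8: 150 each.
    N8: 80+150 = 230 > 110
  N27 sheds 160 MW to N18, N25, N8: 53 each (1 lost).
    N18: 60+53 = 113 > 80
    N25: 60+53 = 113 ≤ 150
    N8: 230+53 = 283 > 110
Round 2 — N18, N8 trip offline.
  N18 sheds 113 MW: no online neighbours, lost.
  N8 sheds 283 MW to N25: 283 each.
    N25: 113+283 = 396 > 150
Round 3 — N25 trips offline.
  N25 sheds 396 MW: no online neighbours, lost.
No further trips.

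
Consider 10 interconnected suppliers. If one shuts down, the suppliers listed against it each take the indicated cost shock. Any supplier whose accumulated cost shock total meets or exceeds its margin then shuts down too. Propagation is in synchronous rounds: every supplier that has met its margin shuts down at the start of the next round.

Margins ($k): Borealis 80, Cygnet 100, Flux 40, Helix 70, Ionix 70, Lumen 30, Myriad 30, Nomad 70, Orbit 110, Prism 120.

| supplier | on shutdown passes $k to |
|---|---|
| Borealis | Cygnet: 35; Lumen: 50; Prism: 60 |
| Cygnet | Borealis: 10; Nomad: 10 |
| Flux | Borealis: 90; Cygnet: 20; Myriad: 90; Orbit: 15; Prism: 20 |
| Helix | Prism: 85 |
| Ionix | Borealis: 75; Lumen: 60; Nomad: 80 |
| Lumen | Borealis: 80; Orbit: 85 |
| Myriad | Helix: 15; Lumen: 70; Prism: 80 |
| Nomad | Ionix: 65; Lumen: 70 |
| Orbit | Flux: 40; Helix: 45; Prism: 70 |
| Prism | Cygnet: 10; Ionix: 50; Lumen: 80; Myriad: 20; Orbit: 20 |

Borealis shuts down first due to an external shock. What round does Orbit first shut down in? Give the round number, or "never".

Round 1 — Borealis shuts down (initial).
  Cygnet: +35 → 35 < 100
  Lumen: +50 → 50 ≥ 30
  Prism: +60 → 60 < 120
Round 2 — Lumen shuts down.
  Orbit: +85 → 85 < 110
No further shutdowns.

never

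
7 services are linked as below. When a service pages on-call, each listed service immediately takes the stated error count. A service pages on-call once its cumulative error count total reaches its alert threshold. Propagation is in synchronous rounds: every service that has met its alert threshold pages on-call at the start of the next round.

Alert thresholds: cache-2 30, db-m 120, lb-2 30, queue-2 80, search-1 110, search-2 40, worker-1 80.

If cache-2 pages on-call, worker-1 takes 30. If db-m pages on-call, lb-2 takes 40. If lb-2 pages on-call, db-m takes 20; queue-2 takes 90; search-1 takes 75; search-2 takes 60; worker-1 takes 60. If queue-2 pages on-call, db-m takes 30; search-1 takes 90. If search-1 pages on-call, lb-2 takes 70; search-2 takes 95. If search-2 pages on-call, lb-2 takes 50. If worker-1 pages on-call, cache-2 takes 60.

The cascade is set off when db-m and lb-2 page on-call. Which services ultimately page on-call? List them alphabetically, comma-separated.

Round 1 — db-m, lb-2 page on-call (initial).
  queue-2: +90 → 90 ≥ 80
  search-1: +75 → 75 < 110
  search-2: +60 → 60 ≥ 40
  worker-1: +60 → 60 < 80
Round 2 — queue-2, search-2 page on-call.
  search-1: +90 → 165 ≥ 110
Round 3 — search-1 pages on-call.
No further pages.

db-m, lb-2, queue-2, search-1, search-2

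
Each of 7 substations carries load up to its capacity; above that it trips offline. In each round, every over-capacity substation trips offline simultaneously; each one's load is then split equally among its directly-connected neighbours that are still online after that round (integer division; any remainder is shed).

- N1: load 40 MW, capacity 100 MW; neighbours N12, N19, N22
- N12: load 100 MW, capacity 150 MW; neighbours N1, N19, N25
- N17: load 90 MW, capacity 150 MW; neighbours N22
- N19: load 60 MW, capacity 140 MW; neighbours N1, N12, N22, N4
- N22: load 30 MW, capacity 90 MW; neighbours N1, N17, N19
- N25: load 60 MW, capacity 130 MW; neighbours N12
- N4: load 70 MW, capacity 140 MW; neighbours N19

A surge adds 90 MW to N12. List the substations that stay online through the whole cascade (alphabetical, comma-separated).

Round 1 — N12 at 190 > 150. N12 trips offline.
  N12 sheds 190 MW to N1, N19, N25: 63 each (1 lost).
    N1: 40+63 = 103 > 100
    N19: 60+63 = 123 ≤ 140
    N25: 60+63 = 123 ≤ 130
Round 2 — N1 trips offline.
  N1 sheds 103 MW to N19, N22: 51 each (1 lost).
    N19: 123+51 = 174 > 140
    N22: 30+51 = 81 ≤ 90
Round 3 — N19 trips offline.
  N19 sheds 174 MW to N22, N4: 87 each.
    N22: 81+87 = 168 > 90
    N4: 70+87 = 157 > 140
Round 4 — N22, N4 trip offline.
  N22 sheds 168 MW to N17: 168 each.
    N17: 90+168 = 258 > 150
  N4 sheds 157 MW: no online neighbours, lost.
Round 5 — N17 trips offline.
  N17 sheds 258 MW: no online neighbours, lost.
No further trips.

N25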